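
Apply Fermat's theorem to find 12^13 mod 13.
By Fermat: 12^{12} ≡ 1 mod 13. So 12^{13} = 12^{12} · 12^{1} ≡ 12^{1} ≡ 12 mod 13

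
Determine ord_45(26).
Powers of 26 mod 45: 26^1≡26, 26^2≡1. Order = 2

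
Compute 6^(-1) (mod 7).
Since 7 is prime, by Fermat 6^(-1) ≡ 6^{5} ≡ 6 (mod 7). Verify: 6 × 6 = 36 ≡ 1 (mod 7)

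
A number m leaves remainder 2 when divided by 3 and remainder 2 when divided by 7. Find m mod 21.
M = 3 × 7 = 21. M₁ = 7, y₁ ≡ 1 mod 3. M₂ = 3, y₂ ≡ 5 mod 7. m = 2×7×1 + 2×3×5 ≡ 2 mod 21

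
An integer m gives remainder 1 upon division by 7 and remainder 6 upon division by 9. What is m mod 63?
M = 7 × 9 = 63. M₁ = 9, y₁ ≡ 4 mod 7. M₂ = 7, y₂ ≡ 4 mod 9. m = 1×9×4 + 6×7×4 ≡ 15 mod 63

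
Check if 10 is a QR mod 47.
By Euler's criterion: 10^{23} ≡ 46 (mod 47). Since this equals -1 (≡ 46), 10 is not a QR.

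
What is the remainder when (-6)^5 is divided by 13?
By repeated squaring (mod 13): (-6)^{1}≡7, (-6)^{2}≡10, (-6)^{4}≡9. Then (-6)^{5} = (-6)^{4+1} ≡ 9 × 7 ≡ 11 (mod 13)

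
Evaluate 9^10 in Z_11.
Using Fermat: 9^{10} ≡ 1 (mod 11). 10 ≡ 0 (mod 10). So 9^{10} ≡ 9^{0} ≡ 1 (mod 11)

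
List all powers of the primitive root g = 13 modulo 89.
13^1, 13^2, ..., 13^{88} mod 89: [13, 80, 61, 81, 74, 72, 46, 64, 31, 47, 77, 22, 19, 69, 7, 2, 26, 71, 33, 73, 59, 55, 3, 39, 62, 5, 65, 44, 38, 49, 14, 4, 52, 53, 66, 57, 29, 21, 6, 78, 35, 10, 41, 88, 76, 9, 28, 8, 15, 17, 43, 25, 58, 42, 12, 67, 70, 20, 82, 87, 63, 18, 56, 16, 30, 34, 86, 50, 27, 84, 24, 45, 51, 40, 75, 85, 37, 36, 23, 32, 60, 68, 83, 11, 54, 79, 48, 1]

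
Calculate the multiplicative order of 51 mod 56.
Powers of 51 mod 56: 51^1≡51, 51^2≡25, 51^3≡43, 51^4≡9, 51^5≡11, 51^6≡1. Order = 6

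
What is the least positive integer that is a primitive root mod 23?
g = 5. Powers: [5, 2, 10, 4, 20, 8, 17, 16, ...] generates all 22 non-zero residues.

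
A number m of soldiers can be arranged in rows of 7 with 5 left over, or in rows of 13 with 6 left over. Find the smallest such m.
M = 7 × 13 = 91. M₁ = 13, y₁ ≡ 6 mod 7. M₂ = 7, y₂ ≡ 2 mod 13. m = 5×13×6 + 6×7×2 ≡ 19 mod 91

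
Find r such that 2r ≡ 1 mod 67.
Since 67 is prime, by Fermat 2^(-1) ≡ 2^{65} ≡ 34 mod 67. Verify: 2 × 34 = 68 ≡ 1 mod 67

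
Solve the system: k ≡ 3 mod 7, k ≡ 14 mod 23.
M = 7 × 23 = 161. M₁ = 23, y₁ ≡ 4 mod 7. M₂ = 7, y₂ ≡ 10 mod 23. k = 3×23×4 + 14×7×10 ≡ 129 mod 161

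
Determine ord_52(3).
Powers of 3 mod 52: 3^1≡3, 3^2≡9, 3^3≡27, 3^4≡29, 3^5≡35, 3^6≡1. ord_52(3) = 6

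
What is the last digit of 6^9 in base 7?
Using Fermat: 6^{6} ≡ 1 mod 7. 9 ≡ 3 mod 6. So 6^{9} ≡ 6^{3} ≡ 6 mod 7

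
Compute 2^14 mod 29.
By repeated squaring mod 29: 2^{1}≡2, 2^{2}≡4, 2^{4}≡16, 2^{8}≡24. Then 2^{14} = 2^{8+4+2} ≡ 24 × 16 × 4 ≡ 28 mod 29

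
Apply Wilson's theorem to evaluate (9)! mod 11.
(10)! = (9)! × (10) ≡ -1 mod 11. So (9)! ≡ -1 × (10)^(-1) ≡ (-1)×(-1) = 1 mod 11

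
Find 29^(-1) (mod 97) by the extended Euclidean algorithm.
Extended GCD: 29(-10) + 97(3) = 1. So 29^(-1) ≡ -10 ≡ 87 (mod 97). Verify: 29 × 87 = 2523 ≡ 1 (mod 97)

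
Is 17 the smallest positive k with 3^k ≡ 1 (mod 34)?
Powers of 3 mod 34: 3^1≡3, 3^2≡9, 3^3≡27, 3^4≡13, 3^5≡5, 3^6≡15, 3^7≡11, 3^8≡33, 3^9≡31, 3^10≡25, 3^11≡7, 3^12≡21, 3^13≡29, 3^14≡19, 3^15≡23, 3^16≡1. Already 3^16≡1, so the order is 16 < 17. No, the actual order is 16.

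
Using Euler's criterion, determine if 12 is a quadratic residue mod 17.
By Euler's criterion: 12^{8} ≡ 16 (mod 17). Since this equals -1 (≡ 16), 12 is not a QR.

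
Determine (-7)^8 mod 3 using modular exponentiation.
Using Fermat: (-7)^{2} ≡ 1 (mod 3). 8 ≡ 0 (mod 2). So (-7)^{8} ≡ (-7)^{0} ≡ 1 (mod 3)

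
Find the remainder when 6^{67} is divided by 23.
By Fermat: 6^{22} ≡ 1 (mod 23). 67 = 3×22 + 1. So 6^{67} ≡ 6^{1} ≡ 6 (mod 23)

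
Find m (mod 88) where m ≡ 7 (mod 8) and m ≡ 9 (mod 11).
M = 8 × 11 = 88. M₁ = 11, y₁ ≡ 3 (mod 8). M₂ = 8, y₂ ≡ 7 (mod 11). m = 7×11×3 + 9×8×7 ≡ 31 (mod 88)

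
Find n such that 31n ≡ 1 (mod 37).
Since 37 is prime, by Fermat 31^(-1) ≡ 31^{35} ≡ 6 (mod 37). Verify: 31 × 6 = 186 ≡ 1 (mod 37)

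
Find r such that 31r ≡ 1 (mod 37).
Since 37 is prime, by Fermat 31^(-1) ≡ 31^{35} ≡ 6 (mod 37). Verify: 31 × 6 = 186 ≡ 1 (mod 37)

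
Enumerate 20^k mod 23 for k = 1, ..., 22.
20^1, 20^2, ..., 20^{22} mod 23: [20, 9, 19, 12, 10, 16, 21, 6, 5, 8, 22, 3, 14, 4, 11, 13, 7, 2, 17, 18, 15, 1]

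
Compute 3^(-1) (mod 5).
Since 5 is prime, by Fermat 3^(-1) ≡ 3^{3} ≡ 2 (mod 5). Verify: 3 × 2 = 6 ≡ 1 (mod 5)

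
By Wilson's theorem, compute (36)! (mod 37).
By Wilson's theorem, (36)! ≡ -1 ≡ 36 (mod 37)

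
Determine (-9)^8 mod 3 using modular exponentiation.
By repeated squaring (mod 3): (-9)^{1}≡0, (-9)^{2}≡0, (-9)^{4}≡0, (-9)^{8}≡0. So (-9)^{8} ≡ 0 (mod 3)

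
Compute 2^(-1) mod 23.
Since 23 is prime, by Fermat 2^(-1) ≡ 2^{21} ≡ 12 mod 23. Verify: 2 × 12 = 24 ≡ 1 mod 23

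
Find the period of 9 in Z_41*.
Powers of 9 mod 41: 9^1≡9, 9^2≡40, 9^3≡32, 9^4≡1. Order = 4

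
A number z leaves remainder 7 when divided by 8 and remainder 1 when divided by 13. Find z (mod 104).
M = 8 × 13 = 104. M₁ = 13, y₁ ≡ 5 (mod 8). M₂ = 8, y₂ ≡ 5 (mod 13). z = 7×13×5 + 1×8×5 ≡ 79 (mod 104)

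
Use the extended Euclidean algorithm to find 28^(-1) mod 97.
Extended GCD: 28(-45) + 97(13) = 1. So 28^(-1) ≡ -45 ≡ 52 (mod 97). Verify: 28 × 52 = 1456 ≡ 1 (mod 97)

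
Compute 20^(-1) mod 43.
Since 43 is prime, by Fermat 20^(-1) ≡ 20^{41} ≡ 28 mod 43. Verify: 20 × 28 = 560 ≡ 1 mod 43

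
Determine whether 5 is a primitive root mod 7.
ord_7(5) divides 6. For each prime q|6: 5^{3}≡6, 5^{2}≡4, none ≡ 1. So 5 has order 6 and is a primitive root mod 7.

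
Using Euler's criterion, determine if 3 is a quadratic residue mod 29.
By Euler's criterion: 3^{14} ≡ 28 (mod 29). Since this equals -1 (≡ 28), 3 is not a QR.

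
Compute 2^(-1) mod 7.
Since 7 is prime, by Fermat 2^(-1) ≡ 2^{5} ≡ 4 mod 7. Verify: 2 × 4 = 8 ≡ 1 mod 7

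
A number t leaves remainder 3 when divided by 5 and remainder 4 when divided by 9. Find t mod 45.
M = 5 × 9 = 45. M₁ = 9, y₁ ≡ 4 mod 5. M₂ = 5, y₂ ≡ 2 mod 9. t = 3×9×4 + 4×5×2 ≡ 13 mod 45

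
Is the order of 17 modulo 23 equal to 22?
Powers of 17 mod 23: 17^1≡17, 17^2≡13, 17^3≡14, 17^4≡8, 17^5≡21, 17^6≡12, 17^7≡20, 17^8≡18, 17^9≡7, 17^10≡4, 17^11≡22, 17^12≡6, 17^13≡10, 17^14≡9, 17^15≡15, 17^16≡2, 17^17≡11, 17^18≡3, 17^19≡5, 17^20≡16, 17^21≡19, 17^22≡1. First k with 17^k≡1 is k=22. Yes, ord_23(17) = 22.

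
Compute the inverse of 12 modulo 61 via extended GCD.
Extended GCD: 12(-5) + 61(1) = 1. So 12^(-1) ≡ -5 ≡ 56 mod 61. Verify: 12 × 56 = 672 ≡ 1 mod 61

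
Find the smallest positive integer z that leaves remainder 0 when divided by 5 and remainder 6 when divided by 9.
M = 5 × 9 = 45. M₁ = 9, y₁ ≡ 4 (mod 5). M₂ = 5, y₂ ≡ 2 (mod 9). z = 0×9×4 + 6×5×2 ≡ 15 (mod 45)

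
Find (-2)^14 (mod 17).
By repeated squaring (mod 17): (-2)^{1}≡15, (-2)^{2}≡4, (-2)^{4}≡16, (-2)^{8}≡1. Then (-2)^{14} = (-2)^{8+4+2} ≡ 1 × 16 × 4 ≡ 13 (mod 17)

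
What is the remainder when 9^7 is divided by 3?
By repeated squaring (mod 3): 9^{1}≡0, 9^{2}≡0, 9^{4}≡0. Then 9^{7} = 9^{4+2+1} ≡ 0 × 0 × 0 ≡ 0 (mod 3)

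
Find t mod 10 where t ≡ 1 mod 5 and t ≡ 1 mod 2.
M = 5 × 2 = 10. M₁ = 2, y₁ ≡ 3 mod 5. M₂ = 5, y₂ ≡ 1 mod 2. t = 1×2×3 + 1×5×1 ≡ 1 mod 10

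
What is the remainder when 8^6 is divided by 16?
By repeated squaring (mod 16): 8^{1}≡8, 8^{2}≡0, 8^{4}≡0. Then 8^{6} = 8^{4+2} ≡ 0 × 0 ≡ 0 (mod 16)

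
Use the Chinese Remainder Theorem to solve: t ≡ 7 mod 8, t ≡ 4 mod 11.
M = 8 × 11 = 88. M₁ = 11, y₁ ≡ 3 mod 8. M₂ = 8, y₂ ≡ 7 mod 11. t = 7×11×3 + 4×8×7 ≡ 15 mod 88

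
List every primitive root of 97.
There are φ(96) = 32 primitive roots mod 97: {5, 7, 10, 13, 14, 15, 17, 21, 23, 26, 29, 37, 38, 39, 40, 41, 56, 57, 58, 59, 60, 68, 71, 74, 76, 80, 82, 83, 84, 87, 90, 92}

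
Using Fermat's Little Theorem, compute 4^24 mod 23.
By Fermat: 4^{22} ≡ 1 (mod 23). So 4^{24} = 4^{22} · 4^{2} ≡ 4^{2} ≡ 16 (mod 23)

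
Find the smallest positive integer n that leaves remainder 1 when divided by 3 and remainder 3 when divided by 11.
M = 3 × 11 = 33. M₁ = 11, y₁ ≡ 2 mod 3. M₂ = 3, y₂ ≡ 4 mod 11. n = 1×11×2 + 3×3×4 ≡ 25 mod 33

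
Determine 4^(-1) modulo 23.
Since 23 is prime, by Fermat 4^(-1) ≡ 4^{21} ≡ 6 mod 23. Verify: 4 × 6 = 24 ≡ 1 mod 23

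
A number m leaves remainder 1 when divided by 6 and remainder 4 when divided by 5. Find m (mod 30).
M = 6 × 5 = 30. M₁ = 5, y₁ ≡ 5 (mod 6). M₂ = 6, y₂ ≡ 1 (mod 5). m = 1×5×5 + 4×6×1 ≡ 19 (mod 30)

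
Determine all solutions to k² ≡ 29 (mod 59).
The square roots of 29 mod 59 are 41 and 18. Verify: 41² = 1681 ≡ 29 (mod 59)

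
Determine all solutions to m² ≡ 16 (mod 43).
The square roots of 16 mod 43 are 4 and 39. Verify: 4² = 16 ≡ 16 (mod 43)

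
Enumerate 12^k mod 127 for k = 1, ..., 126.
12^1, 12^2, ..., 12^{126} mod 127: [12, 17, 77, 35, 39, 87, 28, 82, 95, 124, 91, 76, 23, 22, 10, 120, 43, 8, 96, 9, 108, 26, 58, 61, 97, 21, 125, 103, 93, 100, 57, 49, 80, 71, 90, 64, 6, 72, 102, 81, 83, 107, 14, 41, 111, 62, 109, 38, 75, 11, 5, 60, 85, 4, 48, 68, 54, 13, 29, 94, 112, 74, 126, 115, 110, 50, 92, 88, 40, 99, 45, 32, 3, 36, 51, 104, 105, 117, 7, 84, 119, 31, 118, 19, 101, 69, 66, 30, 106, 2, 24, 34, 27, 70, 78, 47, 56, 37, 63, 121, 55, 25, 46, 44, 20, 113, 86, 16, 65, 18, 89, 52, 116, 122, 67, 42, 123, 79, 59, 73, 114, 98, 33, 15, 53, 1]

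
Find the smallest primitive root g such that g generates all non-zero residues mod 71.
g = 7. Powers: [7, 49, 59, 58, 51, 2, ...] generates all 70 non-zero residues.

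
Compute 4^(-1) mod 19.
Since 19 is prime, by Fermat 4^(-1) ≡ 4^{17} ≡ 5 mod 19. Verify: 4 × 5 = 20 ≡ 1 mod 19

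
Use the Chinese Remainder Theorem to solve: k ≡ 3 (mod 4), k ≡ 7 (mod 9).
M = 4 × 9 = 36. M₁ = 9, y₁ ≡ 1 (mod 4). M₂ = 4, y₂ ≡ 7 (mod 9). k = 3×9×1 + 7×4×7 ≡ 7 (mod 36)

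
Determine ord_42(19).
Powers of 19 mod 42: 19^1≡19, 19^2≡25, 19^3≡13, 19^4≡37, 19^5≡31, 19^6≡1. So the order of 19 is 6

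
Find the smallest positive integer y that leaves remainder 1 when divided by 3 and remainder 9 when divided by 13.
M = 3 × 13 = 39. M₁ = 13, y₁ ≡ 1 (mod 3). M₂ = 3, y₂ ≡ 9 (mod 13). y = 1×13×1 + 9×3×9 ≡ 22 (mod 39)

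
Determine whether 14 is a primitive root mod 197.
14^{4} ≡ 1 mod 197 and 4 < 196, so ord_197(14) = 4 ≠ 196 and 14 is not a primitive root.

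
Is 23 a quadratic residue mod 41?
By Euler's criterion: 23^{20} ≡ 1 (mod 41). Since this equals 1, 23 is a QR.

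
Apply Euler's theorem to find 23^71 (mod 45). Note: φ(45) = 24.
By Euler: 23^{24} ≡ 1 (mod 45) since gcd(23, 45) = 1. 71 = 2×24 + 23. So 23^{71} ≡ 23^{23} ≡ 2 (mod 45)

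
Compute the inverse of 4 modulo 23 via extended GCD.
Extended GCD: 4(6) + 23(-1) = 1. So 4^(-1) ≡ 6 (mod 23). Verify: 4 × 6 = 24 ≡ 1 (mod 23)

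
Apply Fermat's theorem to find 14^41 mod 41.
By Fermat: 14^{40} ≡ 1 mod 41. So 14^{41} = 14^{40} · 14^{1} ≡ 14^{1} ≡ 14 mod 41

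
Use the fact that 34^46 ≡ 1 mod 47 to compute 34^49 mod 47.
By Fermat: 34^{46} ≡ 1 mod 47. So 34^{49} = 34^{46} · 34^{3} ≡ 34^{3} ≡ 12 mod 47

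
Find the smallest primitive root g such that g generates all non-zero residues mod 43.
g = 3. For each prime q|42: 3^{21}≡42, 3^{14}≡36, 3^{6}≡41, none ≡ 1, so ord_43(3) = 42 and 3 is a primitive root.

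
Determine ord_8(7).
Powers of 7 mod 8: 7^1≡7, 7^2≡1. So the order of 7 is 2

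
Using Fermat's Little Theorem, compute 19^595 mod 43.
By Fermat: 19^{42} ≡ 1 (mod 43). 595 ≡ 7 (mod 42). So 19^{595} ≡ 19^{7} ≡ 37 (mod 43)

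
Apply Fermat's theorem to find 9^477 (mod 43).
By Fermat: 9^{42} ≡ 1 (mod 43). 477 ≡ 15 (mod 42). So 9^{477} ≡ 9^{15} ≡ 11 (mod 43)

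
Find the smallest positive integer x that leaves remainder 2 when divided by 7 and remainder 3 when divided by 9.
M = 7 × 9 = 63. M₁ = 9, y₁ ≡ 4 mod 7. M₂ = 7, y₂ ≡ 4 mod 9. x = 2×9×4 + 3×7×4 ≡ 30 mod 63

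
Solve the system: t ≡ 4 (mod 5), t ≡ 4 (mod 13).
M = 5 × 13 = 65. M₁ = 13, y₁ ≡ 2 (mod 5). M₂ = 5, y₂ ≡ 8 (mod 13). t = 4×13×2 + 4×5×8 ≡ 4 (mod 65)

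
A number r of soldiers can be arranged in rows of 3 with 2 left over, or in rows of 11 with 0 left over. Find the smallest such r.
M = 3 × 11 = 33. M₁ = 11, y₁ ≡ 2 mod 3. M₂ = 3, y₂ ≡ 4 mod 11. r = 2×11×2 + 0×3×4 ≡ 11 mod 33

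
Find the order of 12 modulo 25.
Powers of 12 mod 25: 12^1≡12, 12^2≡19, 12^3≡3, 12^4≡11, 12^5≡7, 12^6≡9, 12^7≡8, 12^8≡21, 12^9≡2, 12^10≡24, 12^11≡13, 12^12≡6, 12^13≡22, 12^14≡14, 12^15≡18, 12^16≡16, 12^17≡17, 12^18≡4, 12^19≡23, 12^20≡1. Order = 20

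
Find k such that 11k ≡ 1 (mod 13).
Since 13 is prime, by Fermat 11^(-1) ≡ 11^{11} ≡ 6 (mod 13). Verify: 11 × 6 = 66 ≡ 1 (mod 13)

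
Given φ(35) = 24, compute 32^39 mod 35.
By Euler: 32^{24} ≡ 1 mod 35 since gcd(32, 35) = 1. 39 = 1×24 + 15. So 32^{39} ≡ 32^{15} ≡ 8 mod 35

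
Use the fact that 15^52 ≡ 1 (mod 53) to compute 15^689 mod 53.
By Fermat: 15^{52} ≡ 1 (mod 53). 689 ≡ 13 (mod 52). So 15^{689} ≡ 15^{13} ≡ 1 (mod 53)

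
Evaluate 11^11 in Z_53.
By repeated squaring mod 53: 11^{1}≡11, 11^{2}≡15, 11^{4}≡13, 11^{8}≡10. Then 11^{11} = 11^{8+2+1} ≡ 10 × 15 × 11 ≡ 7 mod 53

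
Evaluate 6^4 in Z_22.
6^{4} = 1296 ≡ 20 mod 22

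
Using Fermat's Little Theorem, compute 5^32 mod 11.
By Fermat: 5^{10} ≡ 1 mod 11. 32 = 3×10 + 2. So 5^{32} ≡ 5^{2} ≡ 3 mod 11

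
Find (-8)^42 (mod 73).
By repeated squaring (mod 73): (-8)^{1}≡65, (-8)^{2}≡64, (-8)^{4}≡8, (-8)^{8}≡64, (-8)^{16}≡8, (-8)^{32}≡64. Then (-8)^{42} = (-8)^{32+8+2} ≡ 64 × 64 × 64 ≡ 1 (mod 73)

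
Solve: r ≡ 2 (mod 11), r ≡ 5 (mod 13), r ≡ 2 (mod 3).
M = 11 × 13 × 3 = 429. M₁ = 39, y₁ ≡ 2 (mod 11). M₂ = 33, y₂ ≡ 2 (mod 13). M₃ = 143, y₃ ≡ 2 (mod 3). r = 2×39×2 + 5×33×2 + 2×143×2 ≡ 200 (mod 429)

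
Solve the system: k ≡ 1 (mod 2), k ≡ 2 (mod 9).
M = 2 × 9 = 18. M₁ = 9, y₁ ≡ 1 (mod 2). M₂ = 2, y₂ ≡ 5 (mod 9). k = 1×9×1 + 2×2×5 ≡ 11 (mod 18)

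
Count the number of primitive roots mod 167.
Number of primitive roots mod 167 = φ(p-1) = φ(166) = 82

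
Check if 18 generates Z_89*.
18^{44} ≡ 1 mod 89 and 44 < 88, so ord_89(18) = 44 ≠ 88 and 18 is not a primitive root.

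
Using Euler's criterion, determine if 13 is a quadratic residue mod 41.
By Euler's criterion: 13^{20} ≡ 40 mod 41. Since this equals -1 (≡ 40), 13 is not a QR.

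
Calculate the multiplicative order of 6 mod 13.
Powers of 6 mod 13: 6^1≡6, 6^2≡10, 6^3≡8, 6^4≡9, 6^5≡2, 6^6≡12, 6^7≡7, 6^8≡3, 6^9≡5, 6^10≡4, 6^11≡11, 6^12≡1. ord_13(6) = 12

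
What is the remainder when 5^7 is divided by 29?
By repeated squaring (mod 29): 5^{1}≡5, 5^{2}≡25, 5^{4}≡16. Then 5^{7} = 5^{4+2+1} ≡ 16 × 25 × 5 ≡ 28 (mod 29)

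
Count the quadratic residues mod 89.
The squaring map on Z_89* is 2-to-1, so there are (88)/2 = 44 QRs.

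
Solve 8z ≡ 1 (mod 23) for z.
Since 23 is prime, by Fermat 8^(-1) ≡ 8^{21} ≡ 3 (mod 23). Verify: 8 × 3 = 24 ≡ 1 (mod 23)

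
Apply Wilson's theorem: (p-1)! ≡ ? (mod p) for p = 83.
By Wilson's theorem, (82)! ≡ -1 ≡ 82 mod 83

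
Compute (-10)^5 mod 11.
By repeated squaring (mod 11): (-10)^{1}≡1, (-10)^{2}≡1, (-10)^{4}≡1. Then (-10)^{5} = (-10)^{4+1} ≡ 1 × 1 ≡ 1 (mod 11)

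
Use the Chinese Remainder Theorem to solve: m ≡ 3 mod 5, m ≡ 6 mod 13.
M = 5 × 13 = 65. M₁ = 13, y₁ ≡ 2 mod 5. M₂ = 5, y₂ ≡ 8 mod 13. m = 3×13×2 + 6×5×8 ≡ 58 mod 65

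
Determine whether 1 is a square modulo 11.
By Euler's criterion: 1^{5} ≡ 1 mod 11. Since this equals 1, 1 is a QR.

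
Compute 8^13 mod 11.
Using Fermat: 8^{10} ≡ 1 (mod 11). 13 ≡ 3 (mod 10). So 8^{13} ≡ 8^{3} ≡ 6 (mod 11)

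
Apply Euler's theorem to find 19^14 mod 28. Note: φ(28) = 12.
By Euler: 19^{12} ≡ 1 mod 28 since gcd(19, 28) = 1. 14 = 1×12 + 2. So 19^{14} ≡ 19^{2} ≡ 25 mod 28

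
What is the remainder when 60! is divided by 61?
By Wilson's theorem, (60)! ≡ -1 ≡ 60 (mod 61)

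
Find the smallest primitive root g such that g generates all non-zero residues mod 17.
g = 3. For each prime q|16: 3^{8}≡16, none ≡ 1, so ord_17(3) = 16 and 3 is a primitive root.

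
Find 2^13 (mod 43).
By repeated squaring (mod 43): 2^{1}≡2, 2^{2}≡4, 2^{4}≡16, 2^{8}≡41. Then 2^{13} = 2^{8+4+1} ≡ 41 × 16 × 2 ≡ 22 (mod 43)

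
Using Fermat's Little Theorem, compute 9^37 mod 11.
By Fermat: 9^{10} ≡ 1 (mod 11). 37 = 3×10 + 7. So 9^{37} ≡ 9^{7} ≡ 4 (mod 11)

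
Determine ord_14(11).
Powers of 11 mod 14: 11^1≡11, 11^2≡9, 11^3≡1. ord_14(11) = 3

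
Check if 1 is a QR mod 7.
By Euler's criterion: 1^{3} ≡ 1 mod 7. Since this equals 1, 1 is a QR.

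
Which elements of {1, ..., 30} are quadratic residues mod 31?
QRs mod 31: {1, 2, 4, 5, 7, 8, 9, 10, 14, 16, 18, 19, 20, 25, 28}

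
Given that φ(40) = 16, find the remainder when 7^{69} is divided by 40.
By Euler: 7^{16} ≡ 1 (mod 40) since gcd(7, 40) = 1. 69 = 4×16 + 5. So 7^{69} ≡ 7^{5} ≡ 7 (mod 40)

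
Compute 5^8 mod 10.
By repeated squaring mod 10: 5^{1}≡5, 5^{2}≡5, 5^{4}≡5, 5^{8}≡5. So 5^{8} ≡ 5 mod 10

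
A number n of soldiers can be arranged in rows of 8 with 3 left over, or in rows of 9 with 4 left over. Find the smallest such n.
M = 8 × 9 = 72. M₁ = 9, y₁ ≡ 1 mod 8. M₂ = 8, y₂ ≡ 8 mod 9. n = 3×9×1 + 4×8×8 ≡ 67 mod 72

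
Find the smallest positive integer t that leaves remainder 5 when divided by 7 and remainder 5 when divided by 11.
M = 7 × 11 = 77. M₁ = 11, y₁ ≡ 2 mod 7. M₂ = 7, y₂ ≡ 8 mod 11. t = 5×11×2 + 5×7×8 ≡ 5 mod 77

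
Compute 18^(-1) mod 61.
Since 61 is prime, by Fermat 18^(-1) ≡ 18^{59} ≡ 17 mod 61. Verify: 18 × 17 = 306 ≡ 1 mod 61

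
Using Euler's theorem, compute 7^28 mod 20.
By Euler: 7^{8} ≡ 1 mod 20 since gcd(7, 20) = 1. 28 = 3×8 + 4. So 7^{28} ≡ 7^{4} ≡ 1 mod 20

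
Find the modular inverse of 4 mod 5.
Since 5 is prime, by Fermat 4^(-1) ≡ 4^{3} ≡ 4 mod 5. Verify: 4 × 4 = 16 ≡ 1 mod 5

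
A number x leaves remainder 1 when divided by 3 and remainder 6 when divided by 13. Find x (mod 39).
M = 3 × 13 = 39. M₁ = 13, y₁ ≡ 1 (mod 3). M₂ = 3, y₂ ≡ 9 (mod 13). x = 1×13×1 + 6×3×9 ≡ 19 (mod 39)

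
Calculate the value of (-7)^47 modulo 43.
Using Fermat: (-7)^{42} ≡ 1 (mod 43). 47 ≡ 5 (mod 42). So (-7)^{47} ≡ (-7)^{5} ≡ 6 (mod 43)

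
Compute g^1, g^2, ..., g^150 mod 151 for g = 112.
112^1, 112^2, ..., 112^{150} mod 151: [112, 11, 24, 121, 113, 123, 35, 145, 83, 85, 7, 29, 77, 17, 92, 36, 106, 94, 109, 128, 142, 49, 52, 86, 119, 40, 101, 138, 54, 8, 141, 88, 41, 62, 149, 78, 129, 103, 60, 76, 56, 81, 12, 136, 132, 137, 93, 148, 117, 118, 79, 90, 114, 84, 46, 18, 53, 47, 130, 64, 71, 100, 26, 43, 135, 20, 126, 69, 27, 4, 146, 44, 96, 31, 150, 39, 140, 127, 30, 38, 28, 116, 6, 68, 66, 144, 122, 74, 134, 59, 115, 45, 57, 42, 23, 9, 102, 99, 65, 32, 111, 50, 13, 97, 143, 10, 63, 110, 89, 2, 73, 22, 48, 91, 75, 95, 70, 139, 15, 19, 14, 58, 3, 34, 33, 72, 61, 37, 67, 105, 133, 98, 104, 21, 87, 80, 51, 125, 108, 16, 131, 25, 82, 124, 147, 5, 107, 55, 120, 1]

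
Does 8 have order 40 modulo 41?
8^{20} ≡ 1 (mod 41) and 20 < 40, so ord_41(8) = 20 ≠ 40 and 8 is not a primitive root.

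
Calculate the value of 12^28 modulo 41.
By repeated squaring mod 41: 12^{1}≡12, 12^{2}≡21, 12^{4}≡31, 12^{8}≡18, 12^{16}≡37. Then 12^{28} = 12^{16+8+4} ≡ 37 × 18 × 31 ≡ 23 mod 41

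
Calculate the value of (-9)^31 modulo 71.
By repeated squaring mod 71: (-9)^{1}≡62, (-9)^{2}≡10, (-9)^{4}≡29, (-9)^{8}≡60, (-9)^{16}≡50. Then (-9)^{31} = (-9)^{16+8+4+2+1} ≡ 50 × 60 × 29 × 10 × 62 ≡ 22 mod 71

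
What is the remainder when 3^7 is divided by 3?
By repeated squaring (mod 3): 3^{1}≡0, 3^{2}≡0, 3^{4}≡0. Then 3^{7} = 3^{4+2+1} ≡ 0 × 0 × 0 ≡ 0 (mod 3)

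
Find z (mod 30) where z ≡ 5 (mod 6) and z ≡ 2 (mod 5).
M = 6 × 5 = 30. M₁ = 5, y₁ ≡ 5 (mod 6). M₂ = 6, y₂ ≡ 1 (mod 5). z = 5×5×5 + 2×6×1 ≡ 17 (mod 30)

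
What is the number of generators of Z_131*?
There are φ(131-1) = φ(130) = 48 primitive roots modulo 131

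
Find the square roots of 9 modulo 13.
The square roots of 9 mod 13 are 3 and 10. Verify: 3² = 9 ≡ 9 (mod 13)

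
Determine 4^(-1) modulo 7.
Since 7 is prime, by Fermat 4^(-1) ≡ 4^{5} ≡ 2 mod 7. Verify: 4 × 2 = 8 ≡ 1 mod 7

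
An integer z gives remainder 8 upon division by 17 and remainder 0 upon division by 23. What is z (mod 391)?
M = 17 × 23 = 391. M₁ = 23, y₁ ≡ 3 (mod 17). M₂ = 17, y₂ ≡ 19 (mod 23). z = 8×23×3 + 0×17×19 ≡ 161 (mod 391)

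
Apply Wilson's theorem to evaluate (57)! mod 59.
(58)! = (57)! × (58) ≡ -1 (mod 59). So (57)! ≡ -1 × (58)^(-1) ≡ (-1)×(-1) = 1 (mod 59)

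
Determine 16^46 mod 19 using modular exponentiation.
Using Fermat: 16^{18} ≡ 1 (mod 19). 46 ≡ 10 (mod 18). So 16^{46} ≡ 16^{10} ≡ 16 (mod 19)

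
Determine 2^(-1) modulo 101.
Since 101 is prime, by Fermat 2^(-1) ≡ 2^{99} ≡ 51 mod 101. Verify: 2 × 51 = 102 ≡ 1 mod 101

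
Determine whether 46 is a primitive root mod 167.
ord_167(46) divides 166. For each prime q|166: 46^{83}≡166, 46^{2}≡112, none ≡ 1. So 46 has order 166 and is a primitive root mod 167.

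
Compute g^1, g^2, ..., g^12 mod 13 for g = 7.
7^1, 7^2, ..., 7^{12} mod 13: [7, 10, 5, 9, 11, 12, 6, 3, 8, 4, 2, 1]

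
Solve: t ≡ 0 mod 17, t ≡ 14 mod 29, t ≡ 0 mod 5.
M = 17 × 29 × 5 = 2465. M₁ = 145, y₁ ≡ 2 mod 17. M₂ = 85, y₂ ≡ 14 mod 29. M₃ = 493, y₃ ≡ 2 mod 5. t = 0×145×2 + 14×85×14 + 0×493×2 ≡ 1870 mod 2465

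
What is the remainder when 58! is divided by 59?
By Wilson's theorem, (58)! ≡ -1 ≡ 58 mod 59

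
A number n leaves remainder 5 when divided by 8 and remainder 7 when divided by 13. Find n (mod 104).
M = 8 × 13 = 104. M₁ = 13, y₁ ≡ 5 (mod 8). M₂ = 8, y₂ ≡ 5 (mod 13). n = 5×13×5 + 7×8×5 ≡ 85 (mod 104)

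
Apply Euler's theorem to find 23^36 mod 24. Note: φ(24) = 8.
By Euler: 23^{8} ≡ 1 mod 24 since gcd(23, 24) = 1. 36 = 4×8 + 4. So 23^{36} ≡ 23^{4} ≡ 1 mod 24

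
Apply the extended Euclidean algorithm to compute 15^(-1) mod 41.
Extended GCD: 15(11) + 41(-4) = 1. So 15^(-1) ≡ 11 (mod 41). Verify: 15 × 11 = 165 ≡ 1 (mod 41)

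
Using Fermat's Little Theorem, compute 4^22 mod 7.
By Fermat: 4^{6} ≡ 1 mod 7. 22 = 3×6 + 4. So 4^{22} ≡ 4^{4} ≡ 4 mod 7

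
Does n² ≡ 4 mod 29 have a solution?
By Euler's criterion: 4^{14} ≡ 1 mod 29. Since this equals 1, 4 is a QR.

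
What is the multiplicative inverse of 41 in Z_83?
Since 83 is prime, by Fermat 41^(-1) ≡ 41^{81} ≡ 81 mod 83. Verify: 41 × 81 = 3321 ≡ 1 mod 83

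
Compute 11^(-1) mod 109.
Since 109 is prime, by Fermat 11^(-1) ≡ 11^{107} ≡ 10 mod 109. Verify: 11 × 10 = 110 ≡ 1 mod 109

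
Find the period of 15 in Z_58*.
Powers of 15 mod 58: 15^1≡15, 15^2≡51, 15^3≡11, 15^4≡49, 15^5≡39, 15^6≡5, 15^7≡17, 15^8≡23, 15^9≡55, 15^10≡13, 15^11≡21, 15^12≡25, 15^13≡27, 15^14≡57, 15^15≡43, 15^16≡7, 15^17≡47, 15^18≡9, 15^19≡19, 15^20≡53, 15^21≡41, 15^22≡35, 15^23≡3, 15^24≡45, 15^25≡37, 15^26≡33, 15^27≡31, 15^28≡1. Order = 28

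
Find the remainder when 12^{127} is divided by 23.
By Fermat: 12^{22} ≡ 1 (mod 23). 127 = 5×22 + 17. So 12^{127} ≡ 12^{17} ≡ 9 (mod 23)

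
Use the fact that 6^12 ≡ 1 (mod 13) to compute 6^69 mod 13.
By Fermat: 6^{12} ≡ 1 (mod 13). 69 = 5×12 + 9. So 6^{69} ≡ 6^{9} ≡ 5 (mod 13)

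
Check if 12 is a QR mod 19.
By Euler's criterion: 12^{9} ≡ 18 mod 19. Since this equals -1 (≡ 18), 12 is not a QR.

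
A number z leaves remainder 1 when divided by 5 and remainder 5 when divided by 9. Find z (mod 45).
M = 5 × 9 = 45. M₁ = 9, y₁ ≡ 4 (mod 5). M₂ = 5, y₂ ≡ 2 (mod 9). z = 1×9×4 + 5×5×2 ≡ 41 (mod 45)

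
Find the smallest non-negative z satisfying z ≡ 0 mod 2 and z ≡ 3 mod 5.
M = 2 × 5 = 10. M₁ = 5, y₁ ≡ 1 mod 2. M₂ = 2, y₂ ≡ 3 mod 5. z = 0×5×1 + 3×2×3 ≡ 8 mod 10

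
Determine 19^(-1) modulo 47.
Since 47 is prime, by Fermat 19^(-1) ≡ 19^{45} ≡ 5 mod 47. Verify: 19 × 5 = 95 ≡ 1 mod 47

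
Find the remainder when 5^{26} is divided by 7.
By Fermat: 5^{6} ≡ 1 mod 7. 26 = 4×6 + 2. So 5^{26} ≡ 5^{2} ≡ 4 mod 7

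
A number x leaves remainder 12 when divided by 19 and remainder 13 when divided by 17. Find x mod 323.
M = 19 × 17 = 323. M₁ = 17, y₁ ≡ 9 mod 19. M₂ = 19, y₂ ≡ 9 mod 17. x = 12×17×9 + 13×19×9 ≡ 183 mod 323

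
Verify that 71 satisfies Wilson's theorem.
(70)! mod 71 = 70. Since this equals -1 mod 71, Wilson confirms 71 is prime.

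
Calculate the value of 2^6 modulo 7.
Using Fermat: 2^{6} ≡ 1 mod 7. 6 ≡ 0 mod 6. So 2^{6} ≡ 2^{0} ≡ 1 mod 7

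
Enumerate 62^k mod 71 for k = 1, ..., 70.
62^1, 62^2, ..., 62^{70} mod 71: [62, 10, 52, 29, 23, 6, 17, 60, 28, 32, 67, 36, 31, 5, 26, 50, 47, 3, 44, 30, 14, 16, 69, 18, 51, 38, 13, 25, 59, 37, 22, 15, 7, 8, 70, 9, 61, 19, 42, 48, 65, 54, 11, 43, 39, 4, 35, 40, 66, 45, 21, 24, 68, 27, 41, 57, 55, 2, 53, 20, 33, 58, 46, 12, 34, 49, 56, 64, 63, 1]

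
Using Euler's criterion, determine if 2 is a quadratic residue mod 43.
By Euler's criterion: 2^{21} ≡ 42 mod 43. Since this equals -1 (≡ 42), 2 is not a QR.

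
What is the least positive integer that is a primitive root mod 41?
g = 6. For each prime q|40: 6^{20}≡40, 6^{8}≡10, none ≡ 1, so ord_41(6) = 40 and 6 is a primitive root.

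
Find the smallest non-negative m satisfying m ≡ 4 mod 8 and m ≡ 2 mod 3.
M = 8 × 3 = 24. M₁ = 3, y₁ ≡ 3 mod 8. M₂ = 8, y₂ ≡ 2 mod 3. m = 4×3×3 + 2×8×2 ≡ 20 mod 24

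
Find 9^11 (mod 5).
Using Fermat: 9^{4} ≡ 1 (mod 5). 11 ≡ 3 (mod 4). So 9^{11} ≡ 9^{3} ≡ 4 (mod 5)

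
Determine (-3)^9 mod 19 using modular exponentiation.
By repeated squaring mod 19: (-3)^{1}≡16, (-3)^{2}≡9, (-3)^{4}≡5, (-3)^{8}≡6. Then (-3)^{9} = (-3)^{8+1} ≡ 6 × 16 ≡ 1 mod 19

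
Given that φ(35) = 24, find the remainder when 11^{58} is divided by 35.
By Euler: 11^{24} ≡ 1 (mod 35) since gcd(11, 35) = 1. 58 = 2×24 + 10. So 11^{58} ≡ 11^{10} ≡ 11 (mod 35)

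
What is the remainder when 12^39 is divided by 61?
By repeated squaring mod 61: 12^{1}≡12, 12^{2}≡22, 12^{4}≡57, 12^{8}≡16, 12^{16}≡12, 12^{32}≡22. Then 12^{39} = 12^{32+4+2+1} ≡ 22 × 57 × 22 × 12 ≡ 9 mod 61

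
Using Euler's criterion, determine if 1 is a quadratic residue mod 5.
By Euler's criterion: 1^{2} ≡ 1 (mod 5). Since this equals 1, 1 is a QR.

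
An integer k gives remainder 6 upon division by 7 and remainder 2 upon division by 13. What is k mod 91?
M = 7 × 13 = 91. M₁ = 13, y₁ ≡ 6 mod 7. M₂ = 7, y₂ ≡ 2 mod 13. k = 6×13×6 + 2×7×2 ≡ 41 mod 91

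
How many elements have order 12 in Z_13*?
There are φ(13-1) = φ(12) = 4 primitive roots modulo 13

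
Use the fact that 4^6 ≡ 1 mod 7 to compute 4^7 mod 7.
By Fermat: 4^{6} ≡ 1 mod 7. So 4^{7} = 4^{6} · 4^{1} ≡ 4^{1} ≡ 4 mod 7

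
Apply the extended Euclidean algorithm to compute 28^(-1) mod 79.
Extended GCD: 28(-31) + 79(11) = 1. So 28^(-1) ≡ -31 ≡ 48 (mod 79). Verify: 28 × 48 = 1344 ≡ 1 (mod 79)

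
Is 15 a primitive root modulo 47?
ord_47(15) divides 46. For each prime q|46: 15^{23}≡46, 15^{2}≡37, none ≡ 1. So 15 has order 46 and is a primitive root mod 47.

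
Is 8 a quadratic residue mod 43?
By Euler's criterion: 8^{21} ≡ 42 mod 43. Since this equals -1 (≡ 42), 8 is not a QR.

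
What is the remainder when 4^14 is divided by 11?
Using Fermat: 4^{10} ≡ 1 mod 11. 14 ≡ 4 mod 10. So 4^{14} ≡ 4^{4} ≡ 3 mod 11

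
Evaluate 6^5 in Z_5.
Using Fermat: 6^{4} ≡ 1 (mod 5). 5 ≡ 1 (mod 4). So 6^{5} ≡ 6^{1} ≡ 1 (mod 5)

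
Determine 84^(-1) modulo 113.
Since 113 is prime, by Fermat 84^(-1) ≡ 84^{111} ≡ 74 (mod 113). Verify: 84 × 74 = 6216 ≡ 1 (mod 113)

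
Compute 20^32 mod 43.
By repeated squaring mod 43: 20^{1}≡20, 20^{2}≡13, 20^{4}≡40, 20^{8}≡9, 20^{16}≡38, 20^{32}≡25. So 20^{32} ≡ 25 mod 43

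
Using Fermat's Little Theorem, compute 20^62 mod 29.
By Fermat: 20^{28} ≡ 1 (mod 29). 62 = 2×28 + 6. So 20^{62} ≡ 20^{6} ≡ 16 (mod 29)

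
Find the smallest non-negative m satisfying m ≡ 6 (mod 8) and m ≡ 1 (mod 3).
M = 8 × 3 = 24. M₁ = 3, y₁ ≡ 3 (mod 8). M₂ = 8, y₂ ≡ 2 (mod 3). m = 6×3×3 + 1×8×2 ≡ 22 (mod 24)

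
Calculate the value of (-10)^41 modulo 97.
By repeated squaring (mod 97): (-10)^{1}≡87, (-10)^{2}≡3, (-10)^{4}≡9, (-10)^{8}≡81, (-10)^{16}≡62, (-10)^{32}≡61. Then (-10)^{41} = (-10)^{32+8+1} ≡ 61 × 81 × 87 ≡ 60 (mod 97)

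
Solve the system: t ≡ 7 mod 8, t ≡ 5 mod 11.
M = 8 × 11 = 88. M₁ = 11, y₁ ≡ 3 mod 8. M₂ = 8, y₂ ≡ 7 mod 11. t = 7×11×3 + 5×8×7 ≡ 71 mod 88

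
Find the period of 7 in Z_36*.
Powers of 7 mod 36: 7^1≡7, 7^2≡13, 7^3≡19, 7^4≡25, 7^5≡31, 7^6≡1. ord_36(7) = 6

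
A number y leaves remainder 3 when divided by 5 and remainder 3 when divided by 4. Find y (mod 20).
M = 5 × 4 = 20. M₁ = 4, y₁ ≡ 4 (mod 5). M₂ = 5, y₂ ≡ 1 (mod 4). y = 3×4×4 + 3×5×1 ≡ 3 (mod 20)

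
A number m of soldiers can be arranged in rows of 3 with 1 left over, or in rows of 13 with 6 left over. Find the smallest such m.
M = 3 × 13 = 39. M₁ = 13, y₁ ≡ 1 mod 3. M₂ = 3, y₂ ≡ 9 mod 13. m = 1×13×1 + 6×3×9 ≡ 19 mod 39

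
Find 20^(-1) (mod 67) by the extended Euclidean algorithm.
Extended GCD: 20(-10) + 67(3) = 1. So 20^(-1) ≡ -10 ≡ 57 (mod 67). Verify: 20 × 57 = 1140 ≡ 1 (mod 67)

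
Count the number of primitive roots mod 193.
Number of primitive roots mod 193 = φ(p-1) = φ(192) = 64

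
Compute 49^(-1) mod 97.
Since 97 is prime, by Fermat 49^(-1) ≡ 49^{95} ≡ 2 mod 97. Verify: 49 × 2 = 98 ≡ 1 mod 97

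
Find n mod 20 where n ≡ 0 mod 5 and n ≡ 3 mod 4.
M = 5 × 4 = 20. M₁ = 4, y₁ ≡ 4 mod 5. M₂ = 5, y₂ ≡ 1 mod 4. n = 0×4×4 + 3×5×1 ≡ 15 mod 20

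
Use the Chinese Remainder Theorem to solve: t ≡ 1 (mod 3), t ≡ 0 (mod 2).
M = 3 × 2 = 6. M₁ = 2, y₁ ≡ 2 (mod 3). M₂ = 3, y₂ ≡ 1 (mod 2). t = 1×2×2 + 0×3×1 ≡ 4 (mod 6)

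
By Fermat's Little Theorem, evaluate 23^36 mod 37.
By Fermat's Little Theorem, 23^{36} ≡ 1 mod 37 since 37 is prime and gcd(23, 37) = 1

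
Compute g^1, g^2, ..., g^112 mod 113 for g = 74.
74^1, 74^2, ..., 74^{112} mod 113: [74, 52, 6, 105, 86, 36, 65, 64, 103, 51, 45, 53, 80, 44, 92, 28, 38, 100, 55, 2, 35, 104, 12, 97, 59, 72, 17, 15, 93, 102, 90, 106, 47, 88, 71, 56, 76, 87, 110, 4, 70, 95, 24, 81, 5, 31, 34, 30, 73, 91, 67, 99, 94, 63, 29, 112, 39, 61, 107, 8, 27, 77, 48, 49, 10, 62, 68, 60, 33, 69, 21, 85, 75, 13, 58, 111, 78, 9, 101, 16, 54, 41, 96, 98, 20, 11, 23, 7, 66, 25, 42, 57, 37, 26, 3, 109, 43, 18, 89, 32, 108, 82, 79, 83, 40, 22, 46, 14, 19, 50, 84, 1]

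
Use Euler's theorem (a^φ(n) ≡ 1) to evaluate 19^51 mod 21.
By Euler: 19^{12} ≡ 1 mod 21 since gcd(19, 21) = 1. 51 = 4×12 + 3. So 19^{51} ≡ 19^{3} ≡ 13 mod 21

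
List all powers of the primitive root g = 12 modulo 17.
12^1, 12^2, ..., 12^{16} mod 17: [12, 8, 11, 13, 3, 2, 7, 16, 5, 9, 6, 4, 14, 15, 10, 1]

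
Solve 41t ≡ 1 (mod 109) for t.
Since 109 is prime, by Fermat 41^(-1) ≡ 41^{107} ≡ 8 (mod 109). Verify: 41 × 8 = 328 ≡ 1 (mod 109)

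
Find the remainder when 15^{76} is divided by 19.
By Fermat: 15^{18} ≡ 1 (mod 19). 76 = 4×18 + 4. So 15^{76} ≡ 15^{4} ≡ 9 (mod 19)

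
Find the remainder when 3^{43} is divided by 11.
By Fermat: 3^{10} ≡ 1 mod 11. 43 = 4×10 + 3. So 3^{43} ≡ 3^{3} ≡ 5 mod 11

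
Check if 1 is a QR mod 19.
By Euler's criterion: 1^{9} ≡ 1 (mod 19). Since this equals 1, 1 is a QR.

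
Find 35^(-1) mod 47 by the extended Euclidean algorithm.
Extended GCD: 35(-4) + 47(3) = 1. So 35^(-1) ≡ -4 ≡ 43 mod 47. Verify: 35 × 43 = 1505 ≡ 1 mod 47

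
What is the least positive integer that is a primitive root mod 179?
g = 2. For each prime q|178: 2^{89}≡178, 2^{2}≡4, none ≡ 1, so ord_179(2) = 178 and 2 is a primitive root.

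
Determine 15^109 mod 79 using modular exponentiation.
Using Fermat: 15^{78} ≡ 1 mod 79. 109 ≡ 31 mod 78. So 15^{109} ≡ 15^{31} ≡ 27 mod 79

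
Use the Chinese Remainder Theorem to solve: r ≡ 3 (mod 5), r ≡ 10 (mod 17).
M = 5 × 17 = 85. M₁ = 17, y₁ ≡ 3 (mod 5). M₂ = 5, y₂ ≡ 7 (mod 17). r = 3×17×3 + 10×5×7 ≡ 78 (mod 85)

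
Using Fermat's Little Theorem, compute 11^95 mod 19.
By Fermat: 11^{18} ≡ 1 mod 19. 95 = 5×18 + 5. So 11^{95} ≡ 11^{5} ≡ 7 mod 19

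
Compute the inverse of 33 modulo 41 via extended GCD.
Extended GCD: 33(5) + 41(-4) = 1. So 33^(-1) ≡ 5 mod 41. Verify: 33 × 5 = 165 ≡ 1 mod 41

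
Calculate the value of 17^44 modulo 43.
Using Fermat: 17^{42} ≡ 1 mod 43. 44 ≡ 2 mod 42. So 17^{44} ≡ 17^{2} ≡ 31 mod 43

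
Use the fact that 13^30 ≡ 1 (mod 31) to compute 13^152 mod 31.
By Fermat: 13^{30} ≡ 1 (mod 31). 152 ≡ 2 (mod 30). So 13^{152} ≡ 13^{2} ≡ 14 (mod 31)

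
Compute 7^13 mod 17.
By repeated squaring (mod 17): 7^{1}≡7, 7^{2}≡15, 7^{4}≡4, 7^{8}≡16. Then 7^{13} = 7^{8+4+1} ≡ 16 × 4 × 7 ≡ 6 (mod 17)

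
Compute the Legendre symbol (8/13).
(8/13) = 8^{6} mod 13 = -1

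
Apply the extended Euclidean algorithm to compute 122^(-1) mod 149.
Extended GCD: 122(11) + 149(-9) = 1. So 122^(-1) ≡ 11 mod 149. Verify: 122 × 11 = 1342 ≡ 1 mod 149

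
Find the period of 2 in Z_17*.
Powers of 2 mod 17: 2^1≡2, 2^2≡4, 2^3≡8, 2^4≡16, 2^5≡15, 2^6≡13, 2^7≡9, 2^8≡1. Order = 8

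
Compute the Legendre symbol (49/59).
(49/59) = 49^{29} mod 59 = 1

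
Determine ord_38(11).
Powers of 11 mod 38: 11^1≡11, 11^2≡7, 11^3≡1. Order = 3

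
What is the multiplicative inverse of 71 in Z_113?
Since 113 is prime, by Fermat 71^(-1) ≡ 71^{111} ≡ 78 (mod 113). Verify: 71 × 78 = 5538 ≡ 1 (mod 113)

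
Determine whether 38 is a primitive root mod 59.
ord_59(38) divides 58. For each prime q|58: 38^{29}≡58, 38^{2}≡28, none ≡ 1. So 38 has order 58 and is a primitive root mod 59.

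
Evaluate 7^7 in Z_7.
By repeated squaring mod 7: 7^{1}≡0, 7^{2}≡0, 7^{4}≡0. Then 7^{7} = 7^{4+2+1} ≡ 0 × 0 × 0 ≡ 0 mod 7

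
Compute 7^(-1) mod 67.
Since 67 is prime, by Fermat 7^(-1) ≡ 7^{65} ≡ 48 mod 67. Verify: 7 × 48 = 336 ≡ 1 mod 67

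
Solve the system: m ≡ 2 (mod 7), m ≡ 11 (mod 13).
M = 7 × 13 = 91. M₁ = 13, y₁ ≡ 6 (mod 7). M₂ = 7, y₂ ≡ 2 (mod 13). m = 2×13×6 + 11×7×2 ≡ 37 (mod 91)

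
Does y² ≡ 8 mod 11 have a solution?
By Euler's criterion: 8^{5} ≡ 10 mod 11. Since this equals -1 (≡ 10), 8 is not a QR.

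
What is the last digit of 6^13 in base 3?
By repeated squaring (mod 3): 6^{1}≡0, 6^{2}≡0, 6^{4}≡0, 6^{8}≡0. Then 6^{13} = 6^{8+4+1} ≡ 0 × 0 × 0 ≡ 0 (mod 3)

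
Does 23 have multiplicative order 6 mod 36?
Powers of 23 mod 36: 23^1≡23, 23^2≡25, 23^3≡35, 23^4≡13, 23^5≡11, 23^6≡1. First k with 23^k≡1 is k=6. Yes, ord_36(23) = 6.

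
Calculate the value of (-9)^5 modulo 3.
By repeated squaring mod 3: (-9)^{1}≡0, (-9)^{2}≡0, (-9)^{4}≡0. Then (-9)^{5} = (-9)^{4+1} ≡ 0 × 0 ≡ 0 mod 3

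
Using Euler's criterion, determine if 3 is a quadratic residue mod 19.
By Euler's criterion: 3^{9} ≡ 18 mod 19. Since this equals -1 (≡ 18), 3 is not a QR.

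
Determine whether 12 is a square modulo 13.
By Euler's criterion: 12^{6} ≡ 1 (mod 13). Since this equals 1, 12 is a QR.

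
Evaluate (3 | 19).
(3/19) = 3^{9} mod 19 = -1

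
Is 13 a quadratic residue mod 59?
By Euler's criterion: 13^{29} ≡ 58 (mod 59). Since this equals -1 (≡ 58), 13 is not a QR.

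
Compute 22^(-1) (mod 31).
Since 31 is prime, by Fermat 22^(-1) ≡ 22^{29} ≡ 24 (mod 31). Verify: 22 × 24 = 528 ≡ 1 (mod 31)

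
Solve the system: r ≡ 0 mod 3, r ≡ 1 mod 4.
M = 3 × 4 = 12. M₁ = 4, y₁ ≡ 1 mod 3. M₂ = 3, y₂ ≡ 3 mod 4. r = 0×4×1 + 1×3×3 ≡ 9 mod 12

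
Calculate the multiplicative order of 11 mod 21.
Powers of 11 mod 21: 11^1≡11, 11^2≡16, 11^3≡8, 11^4≡4, 11^5≡2, 11^6≡1. ord_21(11) = 6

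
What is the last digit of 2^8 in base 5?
Using Fermat: 2^{4} ≡ 1 mod 5. 8 ≡ 0 mod 4. So 2^{8} ≡ 2^{0} ≡ 1 mod 5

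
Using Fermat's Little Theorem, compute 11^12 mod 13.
By Fermat's Little Theorem, 11^{12} ≡ 1 (mod 13) since 13 is prime and gcd(11, 13) = 1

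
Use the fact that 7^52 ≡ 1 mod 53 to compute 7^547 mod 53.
By Fermat: 7^{52} ≡ 1 mod 53. 547 ≡ 27 mod 52. So 7^{547} ≡ 7^{27} ≡ 7 mod 53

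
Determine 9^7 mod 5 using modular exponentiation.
Using Fermat: 9^{4} ≡ 1 (mod 5). 7 ≡ 3 (mod 4). So 9^{7} ≡ 9^{3} ≡ 4 (mod 5)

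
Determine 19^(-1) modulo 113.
Since 113 is prime, by Fermat 19^(-1) ≡ 19^{111} ≡ 6 (mod 113). Verify: 19 × 6 = 114 ≡ 1 (mod 113)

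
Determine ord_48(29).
Powers of 29 mod 48: 29^1≡29, 29^2≡25, 29^3≡5, 29^4≡1. ord_48(29) = 4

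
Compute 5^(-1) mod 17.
Since 17 is prime, by Fermat 5^(-1) ≡ 5^{15} ≡ 7 mod 17. Verify: 5 × 7 = 35 ≡ 1 mod 17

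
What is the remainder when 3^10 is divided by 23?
By repeated squaring mod 23: 3^{1}≡3, 3^{2}≡9, 3^{4}≡12, 3^{8}≡6. Then 3^{10} = 3^{8+2} ≡ 6 × 9 ≡ 8 mod 23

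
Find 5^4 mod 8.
5^{4} = 625 ≡ 1 mod 8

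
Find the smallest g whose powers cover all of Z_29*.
g = 2. Powers: [2, 4, 8, 16, 3, 6, ...] generates all 28 non-zero residues.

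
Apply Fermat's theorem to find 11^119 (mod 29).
By Fermat: 11^{28} ≡ 1 (mod 29). 119 = 4×28 + 7. So 11^{119} ≡ 11^{7} ≡ 12 (mod 29)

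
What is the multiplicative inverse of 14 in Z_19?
Since 19 is prime, by Fermat 14^(-1) ≡ 14^{17} ≡ 15 (mod 19). Verify: 14 × 15 = 210 ≡ 1 (mod 19)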